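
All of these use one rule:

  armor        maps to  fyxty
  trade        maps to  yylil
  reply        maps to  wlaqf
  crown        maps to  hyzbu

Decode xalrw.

Shifts by position in armor: pos 0: a→f (+5), pos 1: r→y (+7), pos 2: m→x (+11), pos 3: o→t (+5), pos 4: r→y (+7) — repeating every 3. A repeating key of period 3 is used — shifts +5, +7, +11 over and over.
Undoing it on xalrw: x−5=s, a−7=t, l−11=a, r−5=m, w−7=p.

stamp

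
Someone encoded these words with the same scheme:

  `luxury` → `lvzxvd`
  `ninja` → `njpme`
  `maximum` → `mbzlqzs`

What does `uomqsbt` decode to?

In luxury: l→l is +0, u→v is +1, x→z is +2, u→x is +3 — the shift increases by 1 each position. Letter i (0-indexed) is shifted by i+0, so successive shifts are 0, 1, 2, ….
Reversing it on uomqsbt: u−0=u, o−1=n, m−2=k, q−3=n, s−4=o, b−5=w, t−6=n.

unknown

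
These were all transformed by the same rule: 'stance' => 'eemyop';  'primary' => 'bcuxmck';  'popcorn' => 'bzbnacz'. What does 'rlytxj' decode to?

family

Shifts by position in stance: pos 0: s→e (+12), pos 1: t→e (+11), pos 2: a→m (+12), pos 3: n→y (+11) — repeating every 2. It's a Vigenère-style cipher with numeric key [12,11]: position i shifts by key[i mod 2].
Decoding rlytxj: r−12=f, l−11=a, y−12=m, t−11=i, x−12=l, j−11=y.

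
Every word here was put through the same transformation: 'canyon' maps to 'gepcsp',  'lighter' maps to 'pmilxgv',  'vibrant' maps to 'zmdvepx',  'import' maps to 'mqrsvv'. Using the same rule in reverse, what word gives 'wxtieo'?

Shifts by position in canyon: pos 0: c→g (+4), pos 1: a→e (+4), pos 2: n→p (+2), pos 3: y→c (+4), pos 4: o→s (+4), pos 5: n→p (+2) — repeating every 3. It's a Vigenère-style cipher with numeric key [4,4,2]: position i shifts by key[i mod 3].
Undoing it on wxtieo: w−4=s, x−4=t, t−2=r, i−4=e, e−4=a, o−2=m.

stream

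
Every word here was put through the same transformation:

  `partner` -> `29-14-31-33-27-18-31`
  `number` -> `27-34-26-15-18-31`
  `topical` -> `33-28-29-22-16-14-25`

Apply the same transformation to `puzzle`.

29-34-39-39-25-18

p is letter #16 and maps to 29: an offset of 13. Letters become their 1-based position plus 13 (so a→14, b→15, …).
Applying it to puzzle: p=16→29, u=21→34, z=26→39, z=26→39, l=12→25, e=5→18.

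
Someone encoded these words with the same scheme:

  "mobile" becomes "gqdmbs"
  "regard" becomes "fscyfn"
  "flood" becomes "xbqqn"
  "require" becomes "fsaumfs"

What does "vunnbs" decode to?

m(12)→g(6) and o(14)→q(16) fit y≡5x+24 (mod 26); the inverse of 5 mod 26 is 21. This is an affine cipher: with a=0,…,z=25, each position x becomes (5x+24) mod 26.
Reversing it on vunnbs: v(21)→21·(21−24)≡15=p; u(20)→21·(20−24)≡20=u; n(13)→21·(13−24)≡3=d; n(13)→21·(13−24)≡3=d; b(1)→21·(1−24)≡11=l; s(18)→21·(18−24)≡4=e (all mod 26).

puddle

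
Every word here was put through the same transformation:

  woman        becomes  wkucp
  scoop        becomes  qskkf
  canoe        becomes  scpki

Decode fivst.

This is an affine cipher: with a=0,…,z=25, each position x becomes (21x+2) mod 26.
Undoing it on fivst: f(5)→5·(5−2)≡15=p; i(8)→5·(8−2)≡4=e; v(21)→5·(21−2)≡17=r; s(18)→5·(18−2)≡2=c; t(19)→5·(19−2)≡7=h (all mod 26).

perch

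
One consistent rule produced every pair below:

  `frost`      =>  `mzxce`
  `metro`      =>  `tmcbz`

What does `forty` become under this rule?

mwadj

In frost: f→m is +7, r→z is +8, o→x is +9, s→c is +10 — the shift increases by 1 each position. The shift increases by 1 at each position, starting from +7: 7, 8, 9, ….
Applying it to forty: f+7=m, o+8=w, r+9=a, t+10=d, y+11=j.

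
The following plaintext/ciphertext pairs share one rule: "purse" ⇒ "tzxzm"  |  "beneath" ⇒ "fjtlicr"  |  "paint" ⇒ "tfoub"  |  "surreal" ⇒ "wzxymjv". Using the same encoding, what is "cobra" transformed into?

gthyi

Each letter shifts forward by (position + 4), i.e. 4, 5, 6, … — the shift grows by one for each successive letter.
Applying it to cobra: c+4=g, o+5=t, b+6=h, r+7=y, a+8=i.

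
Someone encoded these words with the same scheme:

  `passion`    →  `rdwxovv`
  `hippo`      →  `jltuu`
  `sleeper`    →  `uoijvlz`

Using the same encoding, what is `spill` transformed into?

usmqr

The shift increases by 1 at each position, starting from +2: 2, 3, 4, ….
Applying it to spill: s+2=u, p+3=s, i+4=m, l+5=q, l+6=r.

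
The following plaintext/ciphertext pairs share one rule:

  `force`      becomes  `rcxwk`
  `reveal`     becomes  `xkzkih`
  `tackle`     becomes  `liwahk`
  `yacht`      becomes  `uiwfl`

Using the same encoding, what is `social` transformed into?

ecwmih

f(5)→r(17) and o(14)→c(2) fit y≡7x+8 (mod 26); the inverse of 7 mod 26 is 15. Each letter's alphabet position (a=0..z=25) is mapped through 7·x+8 mod 26 — an affine cipher.
Applying it to social: s(18)→7·18+8≡4=e; o(14)→7·14+8≡2=c; c(2)→7·2+8≡22=w; i(8)→7·8+8≡12=m; a(0)→7·0+8≡8=i; l(11)→7·11+8≡7=h (all mod 26).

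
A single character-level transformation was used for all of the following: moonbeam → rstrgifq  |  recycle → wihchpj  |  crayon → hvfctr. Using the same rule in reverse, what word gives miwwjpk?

herself

It's a Vigenère-style cipher with numeric key [5,4]: position i shifts by key[i mod 2].
Decoding miwwjpk: m−5=h, i−4=e, w−5=r, w−4=s, j−5=e, p−4=l, k−5=f.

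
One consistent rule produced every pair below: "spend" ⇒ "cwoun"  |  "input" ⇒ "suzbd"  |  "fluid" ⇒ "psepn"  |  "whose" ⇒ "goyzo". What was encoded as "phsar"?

faith

The shifts repeat in a cycle of length 2: positions 0,1,… shift by +10, +7, then the pattern repeats.
Decoding phsar: p−10=f, h−7=a, s−10=i, a−7=t, r−10=h.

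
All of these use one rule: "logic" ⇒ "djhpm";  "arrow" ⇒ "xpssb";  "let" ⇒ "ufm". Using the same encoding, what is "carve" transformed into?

Read the word backwards and shift each letter +1.
Applying it to carve: reverse → evrac; then shift: e+1=f, v+1=w, r+1=s, a+1=b, c+1=d.

fwsbd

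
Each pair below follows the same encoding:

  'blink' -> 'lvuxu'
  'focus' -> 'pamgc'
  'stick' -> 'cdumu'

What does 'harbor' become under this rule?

The shift depends on letter class: consonant b→l is +10, but vowel i→u is +12. Vowels shift forward by 12 and consonants shift forward by 10.
For harbor: h(cons)+10=r, a(vowel)+12=m, r(cons)+10=b, b(cons)+10=l, o(vowel)+12=a, r(cons)+10=b.

rmblab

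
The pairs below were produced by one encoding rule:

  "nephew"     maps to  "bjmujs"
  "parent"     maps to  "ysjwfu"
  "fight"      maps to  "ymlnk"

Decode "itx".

Two steps: reverse the string, then apply a Caesar shift of +5.
Decoding itx: shift back: i−5=d, t−5=o, x−5=s → dos; then reverse → sod.

sod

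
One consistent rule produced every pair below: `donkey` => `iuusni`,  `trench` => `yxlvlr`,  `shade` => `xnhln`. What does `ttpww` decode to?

In donkey: d→i is +5, o→u is +6, n→u is +7, k→s is +8 — the shift increases by 1 each position. Letter i (0-indexed) is shifted by i+5, so successive shifts are 5, 6, 7, ….
Undoing it on ttpww: t−5=o, t−6=n, p−7=i, w−8=o, w−9=n.

onion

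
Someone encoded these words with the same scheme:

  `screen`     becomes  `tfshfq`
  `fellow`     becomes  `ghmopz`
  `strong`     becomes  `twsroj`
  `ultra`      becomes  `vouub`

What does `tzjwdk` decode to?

Shifts by position in screen: pos 0: s→t (+1), pos 1: c→f (+3), pos 2: r→s (+1), pos 3: e→h (+3) — repeating every 2. A repeating key of period 2 is used — shifts +1, +3 over and over.
Decoding tzjwdk: t−1=s, z−3=w, j−1=i, w−3=t, d−1=c, k−3=h.

switch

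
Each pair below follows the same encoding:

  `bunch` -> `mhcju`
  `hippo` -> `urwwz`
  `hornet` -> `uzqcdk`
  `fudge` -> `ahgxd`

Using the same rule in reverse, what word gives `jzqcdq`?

b(1)→m(12) and u(20)→h(7) fit y≡23x+15 (mod 26); the inverse of 23 mod 26 is 17. Each letter's alphabet position (a=0..z=25) is mapped through 23·x+15 mod 26 — an affine cipher.
Decoding jzqcdq: j(9)→17·(9−15)≡2=c; z(25)→17·(25−15)≡14=o; q(16)→17·(16−15)≡17=r; c(2)→17·(2−15)≡13=n; d(3)→17·(3−15)≡4=e; q(16)→17·(16−15)≡17=r (all mod 26).

corner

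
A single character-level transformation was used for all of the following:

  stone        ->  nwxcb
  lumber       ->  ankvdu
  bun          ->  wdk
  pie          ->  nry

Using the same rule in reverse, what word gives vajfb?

swarm

Two steps: reverse the string, then apply a Caesar shift of +9.
Undoing it on vajfb: shift back: v−9=m, a−9=r, j−9=a, f−9=w, b−9=s → mraws; then reverse → swarm.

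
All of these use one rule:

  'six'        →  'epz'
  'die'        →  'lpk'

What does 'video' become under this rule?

vlkpc

Read the word backwards and shift each letter +7.
For video: reverse → oediv; then shift: o+7=v, e+7=l, d+7=k, i+7=p, v+7=c.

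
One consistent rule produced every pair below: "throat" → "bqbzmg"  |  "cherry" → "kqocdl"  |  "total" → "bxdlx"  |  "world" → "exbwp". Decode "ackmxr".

stable

In throat: t→b is +8, h→q is +9, r→b is +10, o→z is +11 — the shift increases by 1 each position. Letter i (0-indexed) is shifted by i+8, so successive shifts are 8, 9, 10, ….
Undoing it on ackmxr: a−8=s, c−9=t, k−10=a, m−11=b, x−12=l, r−13=e.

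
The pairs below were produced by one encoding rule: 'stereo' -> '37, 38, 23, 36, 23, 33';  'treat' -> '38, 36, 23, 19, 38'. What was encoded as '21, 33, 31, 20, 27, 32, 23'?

s is letter #19 and maps to 37: an offset of 18. Each letter is replaced by its alphabet position (a=1..z=26) + 18.
Undoing it on 21, 33, 31, 20, 27, 32, 23: 21→(21−18)÷1=3=c, 33→(33−18)÷1=15=o, 31→(31−18)÷1=13=m, 20→(20−18)÷1=2=b, 27→(27−18)÷1=9=i, 32→(32−18)÷1=14=n, 23→(23−18)÷1=5=e.

combine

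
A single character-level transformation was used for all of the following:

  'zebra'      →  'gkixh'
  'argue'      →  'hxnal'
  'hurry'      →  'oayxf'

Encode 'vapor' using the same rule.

Shifts by position in zebra: pos 0: z→g (+7), pos 1: e→k (+6), pos 2: b→i (+7), pos 3: r→x (+6) — repeating every 2. The shifts repeat in a cycle of length 2: positions 0,1,… shift by +7, +6, then the pattern repeats.
For vapor: v+7=c, a+6=g, p+7=w, o+6=u, r+7=y.

cgwuy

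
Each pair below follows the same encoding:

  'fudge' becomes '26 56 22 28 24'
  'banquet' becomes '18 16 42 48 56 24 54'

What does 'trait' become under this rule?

54 50 16 32 54

The formula is n = 2×(alphabet index, a=1) + 14.
Applying it to trait: t=20→54, r=18→50, a=1→16, i=9→32, t=20→54.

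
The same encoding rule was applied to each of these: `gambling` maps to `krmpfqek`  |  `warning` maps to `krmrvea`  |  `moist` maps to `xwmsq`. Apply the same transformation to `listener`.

The output letters match the input read backwards, each shifted +4: gambling reversed is gnilbmag. Two steps: reverse the string, then apply a Caesar shift of +4.
On listener: reverse → renetsil; then shift: r+4=v, e+4=i, n+4=r, e+4=i, t+4=x, s+4=w, i+4=m, l+4=p.

virixwmp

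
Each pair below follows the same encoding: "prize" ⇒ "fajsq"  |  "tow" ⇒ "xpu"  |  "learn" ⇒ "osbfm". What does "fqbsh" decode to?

grape

The output letters match the input read backwards, each shifted +1: prize reversed is ezirp. Read the word backwards and shift each letter +1.
Undoing it on fqbsh: shift back: f−1=e, q−1=p, b−1=a, s−1=r, h−1=g → eparg; then reverse → grape.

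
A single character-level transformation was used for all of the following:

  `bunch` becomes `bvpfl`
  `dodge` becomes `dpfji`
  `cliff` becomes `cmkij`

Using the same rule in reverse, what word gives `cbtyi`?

carve

In bunch: b→b is +0, u→v is +1, n→p is +2, c→f is +3 — the shift increases by 1 each position. Each letter shifts forward by its position index (0, 1, 2, …) — the shift grows by one for each successive letter.
Reversing it on cbtyi: c−0=c, b−1=a, t−2=r, y−3=v, i−4=e.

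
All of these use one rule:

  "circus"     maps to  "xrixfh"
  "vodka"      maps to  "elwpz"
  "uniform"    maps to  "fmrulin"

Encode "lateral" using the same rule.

ozgvizo

Each pair mirrors across the alphabet (c↔x, i↔r, r↔i): positions sum to 25. This is the alphabet-reversal cipher (Atbash): a becomes z, b becomes y, etc.
On lateral: l↔o, a↔z, t↔g, e↔v, r↔i, a↔z, l↔o.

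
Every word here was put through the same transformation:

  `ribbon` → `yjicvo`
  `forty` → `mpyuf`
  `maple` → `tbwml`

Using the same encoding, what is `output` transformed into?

The shifts repeat in a cycle of length 2: positions 0,1,… shift by +7, +1, then the pattern repeats.
Applying it to output: o+7=v, u+1=v, t+7=a, p+1=q, u+7=b, t+1=u.

vvaqbu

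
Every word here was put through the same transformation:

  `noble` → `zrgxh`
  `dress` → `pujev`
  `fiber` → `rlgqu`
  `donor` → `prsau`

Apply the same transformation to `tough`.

Shifts by position in noble: pos 0: n→z (+12), pos 1: o→r (+3), pos 2: b→g (+5), pos 3: l→x (+12), pos 4: e→h (+3) — repeating every 3. The shifts repeat in a cycle of length 3: positions 0,1,… shift by +12, +3, +5, then the pattern repeats.
On tough: t+12=f, o+3=r, u+5=z, g+12=s, h+3=k.

frzsk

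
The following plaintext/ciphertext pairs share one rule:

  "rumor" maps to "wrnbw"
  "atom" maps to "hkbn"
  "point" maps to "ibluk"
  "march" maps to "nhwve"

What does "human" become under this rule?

ernhu

Treating letters as 0–25, the rule is x ↦ 7x + 7 (mod 26).
Applying it to human: h(7)→7·7+7≡4=e; u(20)→7·20+7≡17=r; m(12)→7·12+7≡13=n; a(0)→7·0+7≡7=h; n(13)→7·13+7≡20=u (all mod 26).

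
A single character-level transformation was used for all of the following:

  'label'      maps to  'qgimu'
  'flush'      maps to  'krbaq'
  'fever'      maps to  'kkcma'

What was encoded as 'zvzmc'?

In label: l→q is +5, a→g is +6, b→i is +7, e→m is +8 — the shift increases by 1 each position. The shift increases by 1 at each position, starting from +5: 5, 6, 7, ….
Decoding zvzmc: z−5=u, v−6=p, z−7=s, m−8=e, c−9=t.

upset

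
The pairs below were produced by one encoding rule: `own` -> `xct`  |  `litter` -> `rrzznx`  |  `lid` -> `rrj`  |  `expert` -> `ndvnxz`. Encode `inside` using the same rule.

The shift depends on letter class: consonant w→c is +6, but vowel o→x is +9. Two shifts are in play — +9 for a/e/i/o/u, +6 for every other letter.
Applying it to inside: i(vowel)+9=r, n(cons)+6=t, s(cons)+6=y, i(vowel)+9=r, d(cons)+6=j, e(vowel)+9=n.

rtyrjn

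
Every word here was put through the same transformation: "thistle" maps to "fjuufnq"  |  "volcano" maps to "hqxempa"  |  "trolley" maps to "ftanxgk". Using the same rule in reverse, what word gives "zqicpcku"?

Shifts by position in thistle: pos 0: t→f (+12), pos 1: h→j (+2), pos 2: i→u (+12), pos 3: s→u (+2) — repeating every 2. A repeating key of period 2 is used — shifts +12, +2 over and over.
Decoding zqicpcku: z−12=n, q−2=o, i−12=w, c−2=a, p−12=d, c−2=a, k−12=y, u−2=s.

nowadays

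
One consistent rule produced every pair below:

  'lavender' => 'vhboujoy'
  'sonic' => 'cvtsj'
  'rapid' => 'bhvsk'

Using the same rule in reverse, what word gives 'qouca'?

The shifts repeat in a cycle of length 3: positions 0,1,… shift by +10, +7, +6, then the pattern repeats.
Decoding qouca: q−10=g, o−7=h, u−6=o, c−10=s, a−7=t.

ghost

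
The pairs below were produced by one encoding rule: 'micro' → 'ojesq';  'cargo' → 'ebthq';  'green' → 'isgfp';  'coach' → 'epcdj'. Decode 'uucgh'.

staff

Shifts by position in micro: pos 0: m→o (+2), pos 1: i→j (+1), pos 2: c→e (+2), pos 3: r→s (+1) — repeating every 2. It's a Vigenère-style cipher with numeric key [2,1]: position i shifts by key[i mod 2].
Reversing it on uucgh: u−2=s, u−1=t, c−2=a, g−1=f, h−2=f.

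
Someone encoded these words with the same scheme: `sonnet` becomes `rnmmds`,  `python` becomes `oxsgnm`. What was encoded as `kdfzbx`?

Compare letters: s→r is +25, o→n is +25, n→m is +25 — a constant shift. This is a Caesar cipher with shift 25.
Reversing it on kdfzbx: k−25=l, d−25=e, f−25=g, z−25=a, b−25=c, x−25=y.

legacy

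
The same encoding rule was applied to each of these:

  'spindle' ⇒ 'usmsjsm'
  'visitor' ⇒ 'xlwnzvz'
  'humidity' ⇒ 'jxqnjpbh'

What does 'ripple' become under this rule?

In spindle: s→u is +2, p→s is +3, i→m is +4, n→s is +5 — the shift increases by 1 each position. Each letter shifts forward by (position + 2), i.e. 2, 3, 4, … — the shift grows by one for each successive letter.
Applying it to ripple: r+2=t, i+3=l, p+4=t, p+5=u, l+6=r, e+7=l.

tlturl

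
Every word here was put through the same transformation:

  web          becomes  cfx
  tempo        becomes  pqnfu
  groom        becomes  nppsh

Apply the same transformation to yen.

The output letters match the input read backwards, each shifted +1: web reversed is bew. The word is reversed, then every letter is shifted forward by 1.
On yen: reverse → ney; then shift: n+1=o, e+1=f, y+1=z.

ofz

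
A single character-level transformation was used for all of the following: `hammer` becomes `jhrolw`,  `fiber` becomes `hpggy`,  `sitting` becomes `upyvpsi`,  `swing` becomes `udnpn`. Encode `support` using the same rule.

uburvwv

Shifts by position in hammer: pos 0: h→j (+2), pos 1: a→h (+7), pos 2: m→r (+5), pos 3: m→o (+2), pos 4: e→l (+7), pos 5: r→w (+5) — repeating every 3. The shifts repeat in a cycle of length 3: positions 0,1,… shift by +2, +7, +5, then the pattern repeats.
On support: s+2=u, u+7=b, p+5=u, p+2=r, o+7=v, r+5=w, t+2=v.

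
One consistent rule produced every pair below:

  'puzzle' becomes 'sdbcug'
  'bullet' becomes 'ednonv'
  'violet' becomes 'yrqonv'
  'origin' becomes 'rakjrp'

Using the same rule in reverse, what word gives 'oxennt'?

locker

Shifts by position in puzzle: pos 0: p→s (+3), pos 1: u→d (+9), pos 2: z→b (+2), pos 3: z→c (+3), pos 4: l→u (+9), pos 5: e→g (+2) — repeating every 3. A repeating key of period 3 is used — shifts +3, +9, +2 over and over.
Decoding oxennt: o−3=l, x−9=o, e−2=c, n−3=k, n−9=e, t−2=r.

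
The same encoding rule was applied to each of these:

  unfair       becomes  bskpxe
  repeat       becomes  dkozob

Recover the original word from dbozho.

The output letters match the input read backwards, each shifted +10: unfair reversed is riafnu. The word is reversed, then every letter is shifted forward by 10.
Undoing it on dbozho: shift back: d−10=t, b−10=r, o−10=e, z−10=p, h−10=x, o−10=e → trepxe; then reverse → expert.

expert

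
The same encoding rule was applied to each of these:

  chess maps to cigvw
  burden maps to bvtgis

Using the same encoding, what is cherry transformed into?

ciguvd

Each letter shifts forward by its position index (0, 1, 2, …) — the shift grows by one for each successive letter.
Applying it to cherry: c+0=c, h+1=i, e+2=g, r+3=u, r+4=v, y+5=d.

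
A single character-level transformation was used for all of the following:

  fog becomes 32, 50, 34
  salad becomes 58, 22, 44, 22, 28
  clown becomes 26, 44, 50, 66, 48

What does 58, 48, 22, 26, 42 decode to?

f(#6)→32 and o(#15)→50: differences scale by 2, so n = 2·pos + 20. The formula is n = 2×(alphabet index, a=1) + 20.
Decoding 58, 48, 22, 26, 42: 58→(58−20)÷2=19=s, 48→(48−20)÷2=14=n, 22→(22−20)÷2=1=a, 26→(26−20)÷2=3=c, 42→(42−20)÷2=11=k.

snack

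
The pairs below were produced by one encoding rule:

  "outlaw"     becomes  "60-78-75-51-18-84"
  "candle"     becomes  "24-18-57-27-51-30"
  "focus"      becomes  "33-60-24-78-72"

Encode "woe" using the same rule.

84-60-30

o(#15)→60 and u(#21)→78: differences scale by 3, so n = 3·pos + 15. With a=1..z=26, the number is 3·pos + 15.
For woe: w=23→84, o=15→60, e=5→30.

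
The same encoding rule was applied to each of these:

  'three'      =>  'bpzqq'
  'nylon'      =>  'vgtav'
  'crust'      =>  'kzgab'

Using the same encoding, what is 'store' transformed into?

The shift depends on letter class: consonant t→b is +8, but vowel e→q is +12. Vowels shift forward by 12 and consonants shift forward by 8.
On store: s(cons)+8=a, t(cons)+8=b, o(vowel)+12=a, r(cons)+8=z, e(vowel)+12=q.

abazq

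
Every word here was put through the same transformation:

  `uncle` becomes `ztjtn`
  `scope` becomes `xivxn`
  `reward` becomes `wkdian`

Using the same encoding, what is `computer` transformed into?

In uncle: u→z is +5, n→t is +6, c→j is +7, l→t is +8 — the shift increases by 1 each position. Each letter shifts forward by (position + 5), i.e. 5, 6, 7, … — the shift grows by one for each successive letter.
Applying it to computer: c+5=h, o+6=u, m+7=t, p+8=x, u+9=d, t+10=d, e+11=p, r+12=d.

hutxddpd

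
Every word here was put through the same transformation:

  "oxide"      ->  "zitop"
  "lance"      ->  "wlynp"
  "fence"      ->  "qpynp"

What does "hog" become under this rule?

szr

Compare letters: o→z is +11, x→i is +11, i→t is +11 — a constant shift. Each letter is shifted forward by 11 in the alphabet (a Caesar shift of +11).
For hog: h+11=s, o+11=z, g+11=r.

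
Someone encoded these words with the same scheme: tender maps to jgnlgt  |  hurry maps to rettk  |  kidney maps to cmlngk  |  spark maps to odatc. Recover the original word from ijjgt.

otter

This is an affine cipher: with a=0,…,z=25, each position x becomes (21x+0) mod 26.
Decoding ijjgt: i(8)→5·(8−0)≡14=o; j(9)→5·(9−0)≡19=t; j(9)→5·(9−0)≡19=t; g(6)→5·(6−0)≡4=e; t(19)→5·(19−0)≡17=r (all mod 26).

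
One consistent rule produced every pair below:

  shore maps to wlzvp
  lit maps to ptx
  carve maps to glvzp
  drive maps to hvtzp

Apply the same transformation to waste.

alwxp

Vowels shift forward by 11 and consonants shift forward by 4.
Applying it to waste: w(cons)+4=a, a(vowel)+11=l, s(cons)+4=w, t(cons)+4=x, e(vowel)+11=p.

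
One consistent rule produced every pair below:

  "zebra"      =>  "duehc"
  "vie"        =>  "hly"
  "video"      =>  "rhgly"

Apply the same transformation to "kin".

Two steps: reverse the string, then apply a Caesar shift of +3.
For kin: reverse → nik; then shift: n+3=q, i+3=l, k+3=n.

qln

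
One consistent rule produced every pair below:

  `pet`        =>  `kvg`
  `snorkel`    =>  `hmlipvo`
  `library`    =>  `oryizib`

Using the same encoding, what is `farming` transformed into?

uzinrmt

Each pair mirrors across the alphabet (p↔k, e↔v, t↔g): positions sum to 25. Letters are reflected about the middle of the alphabet (position → 25−position): Atbash.
Applying it to farming: f↔u, a↔z, r↔i, m↔n, i↔r, n↔m, g↔t.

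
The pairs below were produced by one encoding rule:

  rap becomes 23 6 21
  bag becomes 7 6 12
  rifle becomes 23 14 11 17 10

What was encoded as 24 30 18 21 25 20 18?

r is letter #18 and maps to 23: an offset of 5. The number is (letter's place in the alphabet, a=1) + 5.
Reversing it on 24 30 18 21 25 20 18: 24→(24−5)÷1=19=s, 30→(30−5)÷1=25=y, 18→(18−5)÷1=13=m, 21→(21−5)÷1=16=p, 25→(25−5)÷1=20=t, 20→(20−5)÷1=15=o, 18→(18−5)÷1=13=m.

symptom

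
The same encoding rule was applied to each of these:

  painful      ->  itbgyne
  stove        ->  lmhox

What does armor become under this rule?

tkfhk

Compare letters: p→i is +19, a→t is +19, i→b is +19 — a constant shift. It's a constant shift of +19 (ROT19).
On armor: a+19=t, r+19=k, m+19=f, o+19=h, r+19=k.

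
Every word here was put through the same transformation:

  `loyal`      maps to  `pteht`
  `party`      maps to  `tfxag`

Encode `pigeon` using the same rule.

tnmlww

In loyal: l→p is +4, o→t is +5, y→e is +6, a→h is +7 — the shift increases by 1 each position. Letter i (0-indexed) is shifted by i+4, so successive shifts are 4, 5, 6, ….
For pigeon: p+4=t, i+5=n, g+6=m, e+7=l, o+8=w, n+9=w.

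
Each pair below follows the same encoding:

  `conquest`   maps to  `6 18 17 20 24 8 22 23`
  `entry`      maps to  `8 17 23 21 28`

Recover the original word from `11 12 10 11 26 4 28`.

c is letter #3 and maps to 6: an offset of 3. Each letter is replaced by its alphabet position (a=1..z=26) + 3.
Reversing it on 11 12 10 11 26 4 28: 11→(11−3)÷1=8=h, 12→(12−3)÷1=9=i, 10→(10−3)÷1=7=g, 11→(11−3)÷1=8=h, 26→(26−3)÷1=23=w, 4→(4−3)÷1=1=a, 28→(28−3)÷1=25=y.

highway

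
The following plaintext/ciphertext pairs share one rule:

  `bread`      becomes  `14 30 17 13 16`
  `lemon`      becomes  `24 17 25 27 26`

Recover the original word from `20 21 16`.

hid

Letters become their 1-based position plus 12 (so a→13, b→14, …).
Undoing it on 20 21 16: 20→(20−12)÷1=8=h, 21→(21−12)÷1=9=i, 16→(16−12)÷1=4=d.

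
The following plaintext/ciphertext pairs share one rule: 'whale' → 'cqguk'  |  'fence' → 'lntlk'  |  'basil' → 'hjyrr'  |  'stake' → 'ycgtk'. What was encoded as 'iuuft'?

Shifts by position in whale: pos 0: w→c (+6), pos 1: h→q (+9), pos 2: a→g (+6), pos 3: l→u (+9) — repeating every 2. A repeating key of period 2 is used — shifts +6, +9 over and over.
Undoing it on iuuft: i−6=c, u−9=l, u−6=o, f−9=w, t−6=n.

clown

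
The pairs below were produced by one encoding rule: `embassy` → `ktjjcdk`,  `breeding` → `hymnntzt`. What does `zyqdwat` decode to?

In embassy: e→k is +6, m→t is +7, b→j is +8, a→j is +9 — the shift increases by 1 each position. Each letter shifts forward by (position + 6), i.e. 6, 7, 8, … — the shift grows by one for each successive letter.
Undoing it on zyqdwat: z−6=t, y−7=r, q−8=i, d−9=u, w−10=m, a−11=p, t−12=h.

triumph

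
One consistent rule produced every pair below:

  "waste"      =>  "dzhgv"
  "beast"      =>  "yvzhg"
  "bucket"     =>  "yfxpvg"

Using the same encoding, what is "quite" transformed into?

Each pair mirrors across the alphabet (w↔d, a↔z, s↔h): positions sum to 25. Each letter is replaced by its mirror in the alphabet: a↔z, b↔y, c↔x, and so on (the Atbash cipher).
Applying it to quite: q↔j, u↔f, i↔r, t↔g, e↔v.

jfrgv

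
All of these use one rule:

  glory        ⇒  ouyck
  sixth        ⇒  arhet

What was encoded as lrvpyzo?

dilemma

Letter i (0-indexed) is shifted by i+8, so successive shifts are 8, 9, 10, ….
Undoing it on lrvpyzo: l−8=d, r−9=i, v−10=l, p−11=e, y−12=m, z−13=m, o−14=a.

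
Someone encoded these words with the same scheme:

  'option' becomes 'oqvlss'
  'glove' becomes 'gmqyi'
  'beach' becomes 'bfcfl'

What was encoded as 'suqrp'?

In option: o→o is +0, p→q is +1, t→v is +2, i→l is +3 — the shift increases by 1 each position. Each letter shifts forward by its position index (0, 1, 2, …) — the shift grows by one for each successive letter.
Undoing it on suqrp: s−0=s, u−1=t, q−2=o, r−3=o, p−4=l.

stool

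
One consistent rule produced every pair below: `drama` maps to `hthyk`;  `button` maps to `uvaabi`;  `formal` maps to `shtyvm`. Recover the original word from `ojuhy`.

The output letters match the input read backwards, each shifted +7: drama reversed is amard. Read the word backwards and shift each letter +7.
Undoing it on ojuhy: shift back: o−7=h, j−7=c, u−7=n, h−7=a, y−7=r → hcnar; then reverse → ranch.

ranch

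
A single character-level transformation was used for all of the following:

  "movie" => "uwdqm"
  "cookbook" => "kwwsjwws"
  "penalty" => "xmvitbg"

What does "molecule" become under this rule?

Each letter is shifted forward by 8 in the alphabet (a Caesar shift of +8).
Applying it to molecule: m+8=u, o+8=w, l+8=t, e+8=m, c+8=k, u+8=c, l+8=t, e+8=m.

uwtmkctm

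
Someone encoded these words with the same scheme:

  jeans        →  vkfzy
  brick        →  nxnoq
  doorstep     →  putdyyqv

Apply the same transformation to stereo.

Shifts by position in jeans: pos 0: j→v (+12), pos 1: e→k (+6), pos 2: a→f (+5), pos 3: n→z (+12), pos 4: s→y (+6) — repeating every 3. A repeating key of period 3 is used — shifts +12, +6, +5 over and over.
For stereo: s+12=e, t+6=z, e+5=j, r+12=d, e+6=k, o+5=t.

ezjdkt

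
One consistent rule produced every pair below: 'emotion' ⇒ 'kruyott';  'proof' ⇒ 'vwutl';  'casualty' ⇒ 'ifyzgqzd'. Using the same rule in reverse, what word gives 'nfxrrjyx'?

harmless

Shifts by position in emotion: pos 0: e→k (+6), pos 1: m→r (+5), pos 2: o→u (+6), pos 3: t→y (+5) — repeating every 2. The shifts repeat in a cycle of length 2: positions 0,1,… shift by +6, +5, then the pattern repeats.
Undoing it on nfxrrjyx: n−6=h, f−5=a, x−6=r, r−5=m, r−6=l, j−5=e, y−6=s, x−5=s.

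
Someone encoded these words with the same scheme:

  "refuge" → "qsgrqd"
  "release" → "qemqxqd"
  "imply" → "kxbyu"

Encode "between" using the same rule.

zqqifqn

Read the word backwards and shift each letter +12.
Applying it to between: reverse → neewteb; then shift: n+12=z, e+12=q, e+12=q, w+12=i, t+12=f, e+12=q, b+12=n.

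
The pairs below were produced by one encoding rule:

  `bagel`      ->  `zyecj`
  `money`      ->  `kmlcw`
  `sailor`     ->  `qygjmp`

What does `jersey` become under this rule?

hcpqcw

Compare letters: b→z is +24, a→y is +24, g→e is +24 — a constant shift. Every letter moves 24 places later in the alphabet, wrapping around z→a.
For jersey: j+24=h, e+24=c, r+24=p, s+24=q, e+24=c, y+24=w.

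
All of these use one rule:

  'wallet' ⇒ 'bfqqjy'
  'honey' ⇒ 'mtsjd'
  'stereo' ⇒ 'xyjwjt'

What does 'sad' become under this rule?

Every letter moves 5 places later in the alphabet, wrapping around z→a.
Applying it to sad: s+5=x, a+5=f, d+5=i.

xfi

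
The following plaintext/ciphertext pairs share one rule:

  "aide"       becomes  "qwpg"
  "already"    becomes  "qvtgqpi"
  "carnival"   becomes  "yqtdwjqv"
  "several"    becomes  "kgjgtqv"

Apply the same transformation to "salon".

a(0)→q(16) and i(8)→w(22) fit y≡17x+16 (mod 26); the inverse of 17 mod 26 is 23. Treating letters as 0–25, the rule is x ↦ 17x + 16 (mod 26).
On salon: s(18)→17·18+16≡10=k; a(0)→17·0+16≡16=q; l(11)→17·11+16≡21=v; o(14)→17·14+16≡20=u; n(13)→17·13+16≡3=d (all mod 26).

kqvud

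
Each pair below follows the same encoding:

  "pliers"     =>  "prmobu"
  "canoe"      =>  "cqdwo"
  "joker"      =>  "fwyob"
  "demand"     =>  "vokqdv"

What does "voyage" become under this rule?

zweqao

p(15)→p(15) and l(11)→r(17) fit y≡19x+16 (mod 26); the inverse of 19 mod 26 is 11. Treating letters as 0–25, the rule is x ↦ 19x + 16 (mod 26).
Applying it to voyage: v(21)→19·21+16≡25=z; o(14)→19·14+16≡22=w; y(24)→19·24+16≡4=e; a(0)→19·0+16≡16=q; g(6)→19·6+16≡0=a; e(4)→19·4+16≡14=o (all mod 26).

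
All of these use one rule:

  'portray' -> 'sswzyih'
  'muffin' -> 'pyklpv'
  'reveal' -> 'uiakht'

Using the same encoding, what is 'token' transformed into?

wspku

Letter i (0-indexed) is shifted by i+3, so successive shifts are 3, 4, 5, ….
Applying it to token: t+3=w, o+4=s, k+5=p, e+6=k, n+7=u.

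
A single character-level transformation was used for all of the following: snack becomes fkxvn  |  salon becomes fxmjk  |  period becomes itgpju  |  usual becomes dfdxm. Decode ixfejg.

s(18)→f(5) and n(13)→k(10) fit y≡25x+23 (mod 26); the inverse of 25 mod 26 is 25. This is an affine cipher: with a=0,…,z=25, each position x becomes (25x+23) mod 26.
Decoding ixfejg: i(8)→25·(8−23)≡15=p; x(23)→25·(23−23)≡0=a; f(5)→25·(5−23)≡18=s; e(4)→25·(4−23)≡19=t; j(9)→25·(9−23)≡14=o; g(6)→25·(6−23)≡17=r (all mod 26).

pastor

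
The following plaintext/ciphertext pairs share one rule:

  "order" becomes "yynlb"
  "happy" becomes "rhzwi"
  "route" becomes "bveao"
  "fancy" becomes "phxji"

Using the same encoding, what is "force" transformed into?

Shifts by position in order: pos 0: o→y (+10), pos 1: r→y (+7), pos 2: d→n (+10), pos 3: e→l (+7) — repeating every 2. A repeating key of period 2 is used — shifts +10, +7 over and over.
On force: f+10=p, o+7=v, r+10=b, c+7=j, e+10=o.

pvbjo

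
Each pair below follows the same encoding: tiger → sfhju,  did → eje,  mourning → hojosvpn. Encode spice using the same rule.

The output letters match the input read backwards, each shifted +1: tiger reversed is regit. Read the word backwards and shift each letter +1.
For spice: reverse → ecips; then shift: e+1=f, c+1=d, i+1=j, p+1=q, s+1=t.

fdjqt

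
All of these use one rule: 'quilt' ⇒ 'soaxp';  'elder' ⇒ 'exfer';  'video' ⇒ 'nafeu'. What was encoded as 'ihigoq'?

q(16)→s(18) and u(20)→o(14) fit y≡25x+8 (mod 26); the inverse of 25 mod 26 is 25. Treating letters as 0–25, the rule is x ↦ 25x + 8 (mod 26).
Reversing it on ihigoq: i(8)→25·(8−8)≡0=a; h(7)→25·(7−8)≡1=b; i(8)→25·(8−8)≡0=a; g(6)→25·(6−8)≡2=c; o(14)→25·(14−8)≡20=u; q(16)→25·(16−8)≡18=s (all mod 26).

abacus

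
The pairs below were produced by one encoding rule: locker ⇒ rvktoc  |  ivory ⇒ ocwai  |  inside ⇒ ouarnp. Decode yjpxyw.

school

In locker: l→r is +6, o→v is +7, c→k is +8, k→t is +9 — the shift increases by 1 each position. Each letter shifts forward by (position + 6), i.e. 6, 7, 8, … — the shift grows by one for each successive letter.
Decoding yjpxyw: y−6=s, j−7=c, p−8=h, x−9=o, y−10=o, w−11=l.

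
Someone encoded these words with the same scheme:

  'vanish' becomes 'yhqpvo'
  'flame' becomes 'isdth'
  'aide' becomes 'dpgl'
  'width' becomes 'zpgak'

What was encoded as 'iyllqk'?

Shifts by position in vanish: pos 0: v→y (+3), pos 1: a→h (+7), pos 2: n→q (+3), pos 3: i→p (+7) — repeating every 2. The shifts repeat in a cycle of length 2: positions 0,1,… shift by +3, +7, then the pattern repeats.
Decoding iyllqk: i−3=f, y−7=r, l−3=i, l−7=e, q−3=n, k−7=d.

friend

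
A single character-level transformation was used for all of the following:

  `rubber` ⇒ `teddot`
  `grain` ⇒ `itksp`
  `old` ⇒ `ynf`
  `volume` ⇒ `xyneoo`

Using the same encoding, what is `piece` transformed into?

rsoeo

The shift depends on letter class: consonant r→t is +2, but vowel u→e is +10. The rule splits by letter class: vowels +10, consonants +2.
For piece: p(cons)+2=r, i(vowel)+10=s, e(vowel)+10=o, c(cons)+2=e, e(vowel)+10=o.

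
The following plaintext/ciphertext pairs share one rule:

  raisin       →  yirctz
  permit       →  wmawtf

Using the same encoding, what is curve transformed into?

In raisin: r→y is +7, a→i is +8, i→r is +9, s→c is +10 — the shift increases by 1 each position. The shift increases by 1 at each position, starting from +7: 7, 8, 9, ….
Applying it to curve: c+7=j, u+8=c, r+9=a, v+10=f, e+11=p.

jcafp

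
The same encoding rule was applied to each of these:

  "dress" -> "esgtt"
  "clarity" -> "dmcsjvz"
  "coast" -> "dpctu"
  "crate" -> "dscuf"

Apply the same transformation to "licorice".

Shifts by position in dress: pos 0: d→e (+1), pos 1: r→s (+1), pos 2: e→g (+2), pos 3: s→t (+1), pos 4: s→t (+1) — repeating every 3. It's a Vigenère-style cipher with numeric key [1,1,2]: position i shifts by key[i mod 3].
Applying it to licorice: l+1=m, i+1=j, c+2=e, o+1=p, r+1=s, i+2=k, c+1=d, e+1=f.

mjepskdf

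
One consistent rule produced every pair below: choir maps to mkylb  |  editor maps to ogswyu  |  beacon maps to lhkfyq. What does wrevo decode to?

Shifts by position in choir: pos 0: c→m (+10), pos 1: h→k (+3), pos 2: o→y (+10), pos 3: i→l (+3) — repeating every 2. A repeating key of period 2 is used — shifts +10, +3 over and over.
Undoing it on wrevo: w−10=m, r−3=o, e−10=u, v−3=s, o−10=e.

mouse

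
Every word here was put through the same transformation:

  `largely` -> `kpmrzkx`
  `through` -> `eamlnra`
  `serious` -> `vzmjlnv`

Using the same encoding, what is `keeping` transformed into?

l(11)→k(10) and a(0)→p(15) fit y≡9x+15 (mod 26); the inverse of 9 mod 26 is 3. Treating letters as 0–25, the rule is x ↦ 9x + 15 (mod 26).
On keeping: k(10)→9·10+15≡1=b; e(4)→9·4+15≡25=z; e(4)→9·4+15≡25=z; p(15)→9·15+15≡20=u; i(8)→9·8+15≡9=j; n(13)→9·13+15≡2=c; g(6)→9·6+15≡17=r (all mod 26).

bzzujcr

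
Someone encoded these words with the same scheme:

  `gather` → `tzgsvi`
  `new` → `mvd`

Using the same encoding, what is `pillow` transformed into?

kroold

Each pair mirrors across the alphabet (g↔t, a↔z, t↔g): positions sum to 25. Letters are reflected about the middle of the alphabet (position → 25−position): Atbash.
For pillow: p↔k, i↔r, l↔o, l↔o, o↔l, w↔d.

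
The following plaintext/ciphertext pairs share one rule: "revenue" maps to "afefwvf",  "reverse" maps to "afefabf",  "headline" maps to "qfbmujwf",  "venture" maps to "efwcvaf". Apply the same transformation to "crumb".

lavvk

Two shifts are in play — +1 for a/e/i/o/u, +9 for every other letter.
Applying it to crumb: c(cons)+9=l, r(cons)+9=a, u(vowel)+1=v, m(cons)+9=v, b(cons)+9=k.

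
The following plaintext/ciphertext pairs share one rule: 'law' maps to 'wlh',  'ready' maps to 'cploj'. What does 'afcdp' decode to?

purse

Compare letters: l→w is +11, a→l is +11, w→h is +11 — a constant shift. It's a constant shift of +11 (ROT11).
Decoding afcdp: a−11=p, f−11=u, c−11=r, d−11=s, p−11=e.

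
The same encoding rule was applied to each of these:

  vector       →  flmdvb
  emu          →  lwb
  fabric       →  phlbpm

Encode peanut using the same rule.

zlhxbd

The shift depends on letter class: consonant v→f is +10, but vowel e→l is +7. Two shifts are in play — +7 for a/e/i/o/u, +10 for every other letter.
For peanut: p(cons)+10=z, e(vowel)+7=l, a(vowel)+7=h, n(cons)+10=x, u(vowel)+7=b, t(cons)+10=d.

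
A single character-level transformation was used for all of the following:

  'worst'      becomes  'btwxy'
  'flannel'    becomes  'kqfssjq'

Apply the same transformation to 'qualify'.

vzfqnkd

Compare letters: w→b is +5, o→t is +5, r→w is +5 — a constant shift. Every letter moves 5 places later in the alphabet, wrapping around z→a.
On qualify: q+5=v, u+5=z, a+5=f, l+5=q, i+5=n, f+5=k, y+5=d.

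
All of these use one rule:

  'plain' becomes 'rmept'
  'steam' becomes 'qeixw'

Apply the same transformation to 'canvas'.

wezreg

The output letters match the input read backwards, each shifted +4: plain reversed is nialp. The word is reversed, then every letter is shifted forward by 4.
On canvas: reverse → savnac; then shift: s+4=w, a+4=e, v+4=z, n+4=r, a+4=e, c+4=g.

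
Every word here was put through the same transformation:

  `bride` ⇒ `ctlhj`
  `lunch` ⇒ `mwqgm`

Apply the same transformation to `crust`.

dtxwy

In bride: b→c is +1, r→t is +2, i→l is +3, d→h is +4 — the shift increases by 1 each position. Each letter shifts forward by (position + 1), i.e. 1, 2, 3, … — the shift grows by one for each successive letter.
Applying it to crust: c+1=d, r+2=t, u+3=x, s+4=w, t+5=y.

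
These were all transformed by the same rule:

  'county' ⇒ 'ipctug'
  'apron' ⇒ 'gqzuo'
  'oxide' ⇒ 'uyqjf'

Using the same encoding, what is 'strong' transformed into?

yuzuoo

The shifts repeat in a cycle of length 3: positions 0,1,… shift by +6, +1, +8, then the pattern repeats.
Applying it to strong: s+6=y, t+1=u, r+8=z, o+6=u, n+1=o, g+8=o.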